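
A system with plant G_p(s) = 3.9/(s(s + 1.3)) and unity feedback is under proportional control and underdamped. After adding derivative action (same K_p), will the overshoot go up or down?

decrease

With PD the characteristic equation becomes s² + (a + K·K_d)s + K·K_p = 0; the damping term grows, ζ rises, overshoot falls.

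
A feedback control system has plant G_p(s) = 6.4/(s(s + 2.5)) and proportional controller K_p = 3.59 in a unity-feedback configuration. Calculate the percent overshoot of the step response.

The closed-loop denominator s² + 2.5s + 22.98 gives ω_n = √22.98 = 4.793 and ζ = 2.5/(2ω_n) = 0.2608.
%OS = 100·exp(−πζ/√(1−ζ²)) = 100·exp(−π·0.2608/√0.932) = 42.8%.

42.8%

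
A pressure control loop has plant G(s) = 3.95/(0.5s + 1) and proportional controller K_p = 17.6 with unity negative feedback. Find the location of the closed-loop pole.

Closed loop: T(s) = K_p·G/(1+K_p·G) = 69.52/(0.5s + 1 + 69.52), with pole at s = −(1 + 69.52)/0.5 = −141.

s = -141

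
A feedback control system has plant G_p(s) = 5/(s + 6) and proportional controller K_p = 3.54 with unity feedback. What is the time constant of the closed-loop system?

Closed-loop transfer function: T(s) = K_p·G_p(s)/(1 + K_p·G_p(s)) = 17.7/(s + 6 + 17.7) = 17.7/(s + 23.7).
Time constant τ = 1/23.7 = 0.0422 s.

τ = 0.0422 s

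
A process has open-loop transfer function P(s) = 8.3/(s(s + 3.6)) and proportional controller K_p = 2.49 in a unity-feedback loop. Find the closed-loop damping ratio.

ζ = 0.396

The closed-loop denominator is s(s+3.6) + 2.49·8.3 = s² + 3.6s + 20.67.
Matching s² + 2ζω_n s + ω_n²: ω_n = √20.67 = 4.546 rad/s and 2ζω_n = 3.6, so ζ = 3.6/(2·4.546) = 0.396.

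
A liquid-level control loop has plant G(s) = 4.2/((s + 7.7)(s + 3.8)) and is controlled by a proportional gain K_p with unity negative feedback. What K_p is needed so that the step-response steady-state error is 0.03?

K_p = 225

The loop is type 0, so e_ss(step) = 1/(1 + K_pos) with K_pos = K_p·G(0).
G(0) = 0.1435. Require 1/(1 + K_p·0.1435) = 0.03, so 1 + 0.1435·K_p = 33.33.
K_p = (33.33 − 1)/0.1435 = 225.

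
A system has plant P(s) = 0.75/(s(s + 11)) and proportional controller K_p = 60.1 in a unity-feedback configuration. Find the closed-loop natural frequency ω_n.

ω_n = 6.71 rad/s

The closed-loop denominator is s(s+11) + 60.1·0.75 = s² + 11s + 45.08.
So ω_n² = 45.08 ⇒ ω_n = 6.714 rad/s, and ζ = 11/(2ω_n) = 0.819.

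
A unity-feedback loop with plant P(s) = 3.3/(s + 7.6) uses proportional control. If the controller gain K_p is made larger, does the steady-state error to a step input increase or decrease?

decrease

The position error constant K_pos = K_p·P(0) grows with K_p, and e_ss = 1/(1+K_pos) falls.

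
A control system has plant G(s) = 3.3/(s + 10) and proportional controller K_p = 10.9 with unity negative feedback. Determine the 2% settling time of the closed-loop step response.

Closed-loop transfer function: T(s) = K_p·G(s)/(1 + K_p·G(s)) = 35.97/(s + 10 + 35.97) = 35.97/(s + 45.97).
Time constant τ = 1/45.97 = 0.02175 s, so the 2% settling time is about 4τ = 0.087 s.

T_s ≈ 0.087 s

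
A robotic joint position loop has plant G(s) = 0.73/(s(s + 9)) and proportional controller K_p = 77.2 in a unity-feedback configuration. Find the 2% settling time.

T_s ≈ 0.889 s

From 1 + K_pG(s) = 0: s² + 9s + 56.36 = 0 ⇒ ω_n = 7.507, ζ = 0.5994.
2% settling time T_s ≈ 4/(ζω_n) = 4/4.5 = 0.889 s.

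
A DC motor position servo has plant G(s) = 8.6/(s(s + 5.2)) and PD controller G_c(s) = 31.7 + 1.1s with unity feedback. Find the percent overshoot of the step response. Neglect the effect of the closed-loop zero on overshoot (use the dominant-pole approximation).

21.1%

Forward path: (31.7 + 1.1s)·8.6/(s(s+5.2)). The closed-loop characteristic equation is s² + (5.2 + 8.6·1.1)s + 8.6·31.7 = 0.
That is s² + 14.66s + 272.6 = 0, so ω_n = 16.51 rad/s and ζ = 14.66/(2·16.51) = 0.4439.
%OS = 100·exp(−πζ/√(1−ζ²)) = 21.1%.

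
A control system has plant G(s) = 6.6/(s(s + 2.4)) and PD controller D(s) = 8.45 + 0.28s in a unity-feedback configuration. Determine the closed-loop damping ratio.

Forward path: (8.45 + 0.28s)·6.6/(s(s+2.4)). The closed-loop characteristic equation is s² + (2.4 + 6.6·0.28)s + 6.6·8.45 = 0.
That is s² + 4.248s + 55.77 = 0, so ω_n = 7.468 rad/s and ζ = 4.248/(2·7.468) = 0.2844.

ζ = 0.284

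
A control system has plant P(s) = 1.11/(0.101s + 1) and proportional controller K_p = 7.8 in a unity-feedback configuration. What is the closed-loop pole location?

Closed loop: T(s) = K_p·P/(1+K_p·P) = 8.658/(0.101s + 1 + 8.658), with pole at s = −(1 + 8.658)/0.101 = −95.62.

s = -95.62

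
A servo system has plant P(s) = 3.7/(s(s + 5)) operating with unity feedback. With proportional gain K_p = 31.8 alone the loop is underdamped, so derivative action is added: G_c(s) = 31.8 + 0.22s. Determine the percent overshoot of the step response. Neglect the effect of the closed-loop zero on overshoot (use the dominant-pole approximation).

Forward path: (31.8 + 0.22s)·3.7/(s(s+5)). The closed-loop characteristic equation is s² + (5 + 3.7·0.22)s + 3.7·31.8 = 0.
That is s² + 5.814s + 117.7 = 0, so ω_n = 10.85 rad/s and ζ = 5.814/(2·10.85) = 0.268.
%OS = 100·exp(−πζ/√(1−ζ²)) = 41.7%.

41.7%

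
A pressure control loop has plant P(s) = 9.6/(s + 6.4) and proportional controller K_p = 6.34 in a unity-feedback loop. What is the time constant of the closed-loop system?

τ = 0.0149 s

Closed-loop transfer function: T(s) = K_p·P(s)/(1 + K_p·P(s)) = 60.86/(s + 6.4 + 60.86) = 60.86/(s + 67.26).
Time constant τ = 1/67.26 = 0.0149 s.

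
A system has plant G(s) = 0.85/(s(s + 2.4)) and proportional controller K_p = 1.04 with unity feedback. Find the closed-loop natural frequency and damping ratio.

The closed-loop denominator is s(s+2.4) + 1.04·0.85 = s² + 2.4s + 0.884.
So ω_n² = 0.884 ⇒ ω_n = 0.9402 rad/s, and ζ = 2.4/(2ω_n) = 1.28.

ω_n = 0.94 rad/s, ζ = 1.28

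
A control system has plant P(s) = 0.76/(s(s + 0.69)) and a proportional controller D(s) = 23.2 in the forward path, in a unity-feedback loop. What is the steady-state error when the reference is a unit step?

0

The open loop D(s)P(s) has a pole at the origin (type 1), so the static position error constant is infinite and e_ss = 1/(1+∞) = 0.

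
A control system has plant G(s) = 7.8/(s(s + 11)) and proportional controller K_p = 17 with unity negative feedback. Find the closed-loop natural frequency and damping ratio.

1 + K_p·G(s) = 0 gives s² + 11s + 132.6 = 0.
So ω_n² = 132.6 ⇒ ω_n = 11.52 rad/s, and ζ = 11/(2ω_n) = 0.478.

ω_n = 11.5 rad/s, ζ = 0.478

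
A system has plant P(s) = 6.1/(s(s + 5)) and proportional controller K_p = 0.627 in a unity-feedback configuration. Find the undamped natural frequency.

1 + K_p·P(s) = 0 gives s² + 5s + 3.825 = 0.
Matching s² + 2ζω_n s + ω_n²: ω_n = √3.825 = 1.956 rad/s and 2ζω_n = 5, so ζ = 5/(2·1.956) = 1.28.

ω_n = 1.96 rad/s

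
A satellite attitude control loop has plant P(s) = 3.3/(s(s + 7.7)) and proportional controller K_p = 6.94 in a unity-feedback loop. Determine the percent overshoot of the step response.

Closed-loop characteristic equation: s² + 7.7s + 22.9 = 0, so ω_n = 4.786 rad/s and ζ = 7.7/(2·4.786) = 0.8045.
%OS = 100·exp(−πζ/√(1−ζ²)) = 100·exp(−π·0.8045/√0.3528) = 1.42%.

1.42%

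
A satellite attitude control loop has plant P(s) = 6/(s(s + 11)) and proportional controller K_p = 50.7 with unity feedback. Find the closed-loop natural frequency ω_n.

With unity feedback the closed-loop characteristic equation is s² + 11s + 50.7·6 = s² + 11s + 304.2 = 0.
Matching s² + 2ζω_n s + ω_n²: ω_n = √304.2 = 17.44 rad/s and 2ζω_n = 11, so ζ = 11/(2·17.44) = 0.315.

ω_n = 17.4 rad/s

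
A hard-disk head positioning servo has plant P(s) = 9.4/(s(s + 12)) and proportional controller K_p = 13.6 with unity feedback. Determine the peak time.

T_p = 0.328 s

The closed-loop denominator s² + 12s + 127.8 gives ω_n = √127.8 = 11.31 and ζ = 12/(2ω_n) = 0.5307.
Damped frequency ω_d = ω_n√(1−ζ²) = 9.583 rad/s, so peak time T_p = π/ω_d = 0.328 s.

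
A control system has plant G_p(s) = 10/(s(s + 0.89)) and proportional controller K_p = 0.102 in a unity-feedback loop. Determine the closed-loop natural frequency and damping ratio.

The closed-loop denominator is s(s+0.89) + 0.102·10 = s² + 0.89s + 1.02.
Matching s² + 2ζω_n s + ω_n²: ω_n = √1.02 = 1.01 rad/s and 2ζω_n = 0.89, so ζ = 0.89/(2·1.01) = 0.441.

ω_n = 1.01 rad/s, ζ = 0.441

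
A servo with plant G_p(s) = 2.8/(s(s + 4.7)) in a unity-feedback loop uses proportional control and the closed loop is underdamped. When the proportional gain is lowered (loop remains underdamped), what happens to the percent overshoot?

ζ = 4.7/(2√(2.8K_p)) rises as K_p falls; higher damping means less overshoot.

decrease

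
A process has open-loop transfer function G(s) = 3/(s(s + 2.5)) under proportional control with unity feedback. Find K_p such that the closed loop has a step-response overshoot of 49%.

From %OS = 100·exp(−πζ/√(1−ζ²)) = 49%, ζ = −ln(0.49)/√(π²+ln²(0.49)) = 0.2214.
Characteristic equation s² + 2.5s + 3K_p = 0 gives ζ = 2.5/(2√(3K_p)).
Setting ζ = 0.2214: √(3K_p) = 2.5/(2·0.2214) = 5.645, so K_p = 31.87/3 = 10.6.

K_p = 10.6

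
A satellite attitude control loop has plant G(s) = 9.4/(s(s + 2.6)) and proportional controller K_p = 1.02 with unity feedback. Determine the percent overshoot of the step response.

23.4%

The closed-loop denominator s² + 2.6s + 9.588 gives ω_n = √9.588 = 3.096 and ζ = 2.6/(2ω_n) = 0.4198.
%OS = 100·exp(−πζ/√(1−ζ²)) = 100·exp(−π·0.4198/√0.8237) = 23.4%.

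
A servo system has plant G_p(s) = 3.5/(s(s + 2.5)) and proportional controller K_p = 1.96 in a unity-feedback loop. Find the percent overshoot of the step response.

The closed-loop denominator s² + 2.5s + 6.86 gives ω_n = √6.86 = 2.619 and ζ = 2.5/(2ω_n) = 0.4773.
%OS = 100·exp(−πζ/√(1−ζ²)) = 100·exp(−π·0.4773/√0.7722) = 18.2%.

18.2%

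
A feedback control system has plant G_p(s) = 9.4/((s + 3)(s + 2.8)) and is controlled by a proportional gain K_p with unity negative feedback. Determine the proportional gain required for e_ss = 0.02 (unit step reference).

K_p = 43.8

Steady-state error for a unit step on this type-0 loop is 1/(1 + K_p·G_p(0)).
G_p(0) = 1.119. Require 1/(1 + K_p·1.119) = 0.02, so 1 + 1.119·K_p = 50.
K_p = (50 − 1)/1.119 = 43.8.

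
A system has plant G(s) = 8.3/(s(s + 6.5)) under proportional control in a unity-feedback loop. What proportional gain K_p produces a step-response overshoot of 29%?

K_p = 9.47

From %OS = 100·exp(−πζ/√(1−ζ²)) = 29%, ζ = −ln(0.29)/√(π²+ln²(0.29)) = 0.3666.
Characteristic equation s² + 6.5s + 8.3K_p = 0 gives ζ = 6.5/(2√(8.3K_p)).
Setting ζ = 0.3666: √(8.3K_p) = 6.5/(2·0.3666) = 8.865, so K_p = 78.59/8.3 = 9.47.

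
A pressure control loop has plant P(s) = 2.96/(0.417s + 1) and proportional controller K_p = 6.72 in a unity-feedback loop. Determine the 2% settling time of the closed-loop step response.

T_s ≈ 0.0798 s

Closed loop: T(s) = K_p·P/(1+K_p·P) = 19.89/(0.417s + 1 + 19.89), with pole at s = −(1 + 19.89)/0.417 = −50.1.
τ = 1/50.1 = 0.01996 s, so 2% settling time ≈ 4τ = 0.0798 s.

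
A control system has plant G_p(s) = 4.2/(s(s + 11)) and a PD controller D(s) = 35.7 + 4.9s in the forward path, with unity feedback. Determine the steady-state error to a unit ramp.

The loop has one pole at the origin (type 1). Velocity error constant K_v = lim_{s→0} s·D(s)G_p(s) = 35.7·4.2/11 = 13.63.
Steady-state error to a unit ramp: e_ss = 1/K_v = 0.0734.

0.0734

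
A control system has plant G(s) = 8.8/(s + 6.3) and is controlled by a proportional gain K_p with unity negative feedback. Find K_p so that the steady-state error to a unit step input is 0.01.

K_p = 70.9

The loop is type 0, so e_ss(step) = 1/(1 + K_pos) with K_pos = K_p·G(0).
G(0) = 1.397. Require 1/(1 + K_p·1.397) = 0.01, so 1 + 1.397·K_p = 100.
K_p = (100 − 1)/1.397 = 70.9.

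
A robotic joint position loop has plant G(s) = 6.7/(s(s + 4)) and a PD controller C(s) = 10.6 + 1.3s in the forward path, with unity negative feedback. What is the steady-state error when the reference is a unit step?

The open loop C(s)G(s) has a pole at the origin (type 1), so the static position error constant is infinite and e_ss = 1/(1+∞) = 0.

0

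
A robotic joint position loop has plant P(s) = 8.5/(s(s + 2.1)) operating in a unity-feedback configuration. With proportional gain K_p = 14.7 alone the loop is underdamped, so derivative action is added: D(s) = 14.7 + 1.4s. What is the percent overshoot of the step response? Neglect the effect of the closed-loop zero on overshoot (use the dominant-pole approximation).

Forward path: (14.7 + 1.4s)·8.5/(s(s+2.1)). The closed-loop characteristic equation is s² + (2.1 + 8.5·1.4)s + 8.5·14.7 = 0.
That is s² + 14s + 124.9 = 0, so ω_n = 11.18 rad/s and ζ = 14/(2·11.18) = 0.6262.
%OS = 100·exp(−πζ/√(1−ζ²)) = 8.02%.

8.02%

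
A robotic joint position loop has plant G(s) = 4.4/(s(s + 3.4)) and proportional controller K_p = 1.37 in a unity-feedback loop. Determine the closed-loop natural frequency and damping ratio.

1 + K_p·G(s) = 0 gives s² + 3.4s + 6.028 = 0.
Matching s² + 2ζω_n s + ω_n²: ω_n = √6.028 = 2.455 rad/s and 2ζω_n = 3.4, so ζ = 3.4/(2·2.455) = 0.692.

ω_n = 2.46 rad/s, ζ = 0.692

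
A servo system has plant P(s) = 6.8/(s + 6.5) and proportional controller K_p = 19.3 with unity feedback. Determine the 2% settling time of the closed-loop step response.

T_s ≈ 0.029 s

Closed-loop transfer function: T(s) = K_p·P(s)/(1 + K_p·P(s)) = 131.2/(s + 6.5 + 131.2) = 131.2/(s + 137.7).
Time constant τ = 1/137.7 = 0.00726 s, so the 2% settling time is about 4τ = 0.029 s.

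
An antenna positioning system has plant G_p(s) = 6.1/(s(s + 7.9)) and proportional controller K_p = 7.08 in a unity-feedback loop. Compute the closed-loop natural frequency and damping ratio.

With unity feedback the closed-loop characteristic equation is s² + 7.9s + 7.08·6.1 = s² + 7.9s + 43.19 = 0.
Matching s² + 2ζω_n s + ω_n²: ω_n = √43.19 = 6.572 rad/s and 2ζω_n = 7.9, so ζ = 7.9/(2·6.572) = 0.601.

ω_n = 6.57 rad/s, ζ = 0.601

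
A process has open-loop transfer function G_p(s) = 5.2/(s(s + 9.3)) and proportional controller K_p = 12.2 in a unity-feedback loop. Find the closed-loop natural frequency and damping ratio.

The closed-loop denominator is s(s+9.3) + 12.2·5.2 = s² + 9.3s + 63.44.
Matching s² + 2ζω_n s + ω_n²: ω_n = √63.44 = 7.965 rad/s and 2ζω_n = 9.3, so ζ = 9.3/(2·7.965) = 0.584.

ω_n = 7.96 rad/s, ζ = 0.584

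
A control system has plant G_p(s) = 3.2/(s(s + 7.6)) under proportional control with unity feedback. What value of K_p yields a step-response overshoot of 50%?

From %OS = 100·exp(−πζ/√(1−ζ²)) = 50%, ζ = −ln(0.5)/√(π²+ln²(0.5)) = 0.2155.
Characteristic equation s² + 7.6s + 3.2K_p = 0 gives ζ = 7.6/(2√(3.2K_p)).
Setting ζ = 0.2155: √(3.2K_p) = 7.6/(2·0.2155) = 17.64, so K_p = 311.1/3.2 = 97.2.

K_p = 97.2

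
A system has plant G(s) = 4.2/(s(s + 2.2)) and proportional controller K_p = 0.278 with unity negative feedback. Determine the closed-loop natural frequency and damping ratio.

ω_n = 1.08 rad/s, ζ = 1.02

1 + K_p·G(s) = 0 gives s² + 2.2s + 1.168 = 0.
So ω_n² = 1.168 ⇒ ω_n = 1.081 rad/s, and ζ = 2.2/(2ω_n) = 1.02.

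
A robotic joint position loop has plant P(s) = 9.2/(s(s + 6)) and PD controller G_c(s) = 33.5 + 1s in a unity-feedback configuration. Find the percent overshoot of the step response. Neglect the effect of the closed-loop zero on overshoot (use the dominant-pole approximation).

22.1%

Forward path: (33.5 + 1s)·9.2/(s(s+6)). The closed-loop characteristic equation is s² + (6 + 9.2·1)s + 9.2·33.5 = 0.
That is s² + 15.2s + 308.2 = 0, so ω_n = 17.56 rad/s and ζ = 15.2/(2·17.56) = 0.4329.
%OS = 100·exp(−πζ/√(1−ζ²)) = 22.1%.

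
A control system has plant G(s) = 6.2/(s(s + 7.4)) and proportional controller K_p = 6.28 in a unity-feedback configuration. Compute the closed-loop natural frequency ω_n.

ω_n = 6.24 rad/s

With unity feedback the closed-loop characteristic equation is s² + 7.4s + 6.28·6.2 = s² + 7.4s + 38.94 = 0.
So ω_n² = 38.94 ⇒ ω_n = 6.24 rad/s, and ζ = 7.4/(2ω_n) = 0.593.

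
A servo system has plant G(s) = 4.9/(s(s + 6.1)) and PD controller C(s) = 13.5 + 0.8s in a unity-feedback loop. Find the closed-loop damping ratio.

ζ = 0.616

Forward path: (13.5 + 0.8s)·4.9/(s(s+6.1)). The closed-loop characteristic equation is s² + (6.1 + 4.9·0.8)s + 4.9·13.5 = 0.
That is s² + 10.02s + 66.15 = 0, so ω_n = 8.133 rad/s and ζ = 10.02/(2·8.133) = 0.616.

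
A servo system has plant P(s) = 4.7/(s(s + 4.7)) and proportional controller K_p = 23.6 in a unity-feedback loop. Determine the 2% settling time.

T_s ≈ 1.7 s

Closed-loop characteristic equation: s² + 4.7s + 110.9 = 0, so ω_n = 10.53 rad/s and ζ = 4.7/(2·10.53) = 0.2231.
2% settling time T_s ≈ 4/(ζω_n) = 4/2.35 = 1.7 s.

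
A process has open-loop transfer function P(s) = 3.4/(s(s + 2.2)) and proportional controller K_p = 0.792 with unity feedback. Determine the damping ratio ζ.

ζ = 0.67

With unity feedback the closed-loop characteristic equation is s² + 2.2s + 0.792·3.4 = s² + 2.2s + 2.693 = 0.
So ω_n² = 2.693 ⇒ ω_n = 1.641 rad/s, and ζ = 2.2/(2ω_n) = 0.67.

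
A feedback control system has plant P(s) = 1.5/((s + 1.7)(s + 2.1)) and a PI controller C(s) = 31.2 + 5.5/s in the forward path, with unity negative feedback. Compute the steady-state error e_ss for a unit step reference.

0

The open loop C(s)P(s) has a pole at the origin (type 1), so the static position error constant is infinite and e_ss = 1/(1+∞) = 0.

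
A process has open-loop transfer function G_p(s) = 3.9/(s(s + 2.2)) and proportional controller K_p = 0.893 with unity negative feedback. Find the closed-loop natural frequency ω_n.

ω_n = 1.87 rad/s

The closed-loop denominator is s(s+2.2) + 0.893·3.9 = s² + 2.2s + 3.483.
So ω_n² = 3.483 ⇒ ω_n = 1.866 rad/s, and ζ = 2.2/(2ω_n) = 0.589.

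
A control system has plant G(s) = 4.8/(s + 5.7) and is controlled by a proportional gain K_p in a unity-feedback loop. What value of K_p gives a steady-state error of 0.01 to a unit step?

The loop is type 0, so e_ss(step) = 1/(1 + K_pos) with K_pos = K_p·G(0).
G(0) = 0.8421. Require 1/(1 + K_p·0.8421) = 0.01, so 1 + 0.8421·K_p = 100.
K_p = (100 − 1)/0.8421 = 118.

K_p = 118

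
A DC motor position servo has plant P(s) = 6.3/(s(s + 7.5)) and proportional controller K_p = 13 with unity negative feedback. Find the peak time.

The closed-loop denominator s² + 7.5s + 81.9 gives ω_n = √81.9 = 9.05 and ζ = 7.5/(2ω_n) = 0.4144.
Damped frequency ω_d = ω_n√(1−ζ²) = 8.236 rad/s, so peak time T_p = π/ω_d = 0.381 s.

T_p = 0.381 s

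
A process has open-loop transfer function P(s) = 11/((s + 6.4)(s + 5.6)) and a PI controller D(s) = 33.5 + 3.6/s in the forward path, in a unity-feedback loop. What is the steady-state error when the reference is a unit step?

The open loop D(s)P(s) has a pole at the origin (type 1), so the static position error constant is infinite and e_ss = 1/(1+∞) = 0.

0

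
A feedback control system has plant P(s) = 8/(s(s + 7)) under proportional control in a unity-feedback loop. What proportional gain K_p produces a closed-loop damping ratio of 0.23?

Closed-loop characteristic equation: s² + 7s + K_p·8 = 0.
So ω_n = √(8K_p) and 2ζω_n = 7, giving ζ = 7/(2√(8K_p)).
Setting ζ = 0.23: √(8K_p) = 7/(2·0.23) = 15.22, so K_p = 231.6/8 = 28.9.

K_p = 28.9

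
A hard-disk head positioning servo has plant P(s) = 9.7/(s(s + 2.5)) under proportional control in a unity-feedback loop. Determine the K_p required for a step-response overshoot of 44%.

K_p = 2.52

From %OS = 100·exp(−πζ/√(1−ζ²)) = 44%, ζ = −ln(0.44)/√(π²+ln²(0.44)) = 0.2528.
Characteristic equation s² + 2.5s + 9.7K_p = 0 gives ζ = 2.5/(2√(9.7K_p)).
Setting ζ = 0.2528: √(9.7K_p) = 2.5/(2·0.2528) = 4.944, so K_p = 24.44/9.7 = 2.52.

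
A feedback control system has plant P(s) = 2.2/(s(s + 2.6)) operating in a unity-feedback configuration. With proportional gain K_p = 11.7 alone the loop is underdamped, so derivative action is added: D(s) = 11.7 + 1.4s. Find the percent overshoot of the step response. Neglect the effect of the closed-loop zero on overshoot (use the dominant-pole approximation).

Forward path: (11.7 + 1.4s)·2.2/(s(s+2.6)). The closed-loop characteristic equation is s² + (2.6 + 2.2·1.4)s + 2.2·11.7 = 0.
That is s² + 5.68s + 25.74 = 0, so ω_n = 5.073 rad/s and ζ = 5.68/(2·5.073) = 0.5598.
%OS = 100·exp(−πζ/√(1−ζ²)) = 12%.

12%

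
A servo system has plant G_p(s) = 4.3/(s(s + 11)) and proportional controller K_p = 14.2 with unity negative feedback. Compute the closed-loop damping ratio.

ζ = 0.704

The closed-loop denominator is s(s+11) + 14.2·4.3 = s² + 11s + 61.06.
Matching s² + 2ζω_n s + ω_n²: ω_n = √61.06 = 7.814 rad/s and 2ζω_n = 11, so ζ = 11/(2·7.814) = 0.704.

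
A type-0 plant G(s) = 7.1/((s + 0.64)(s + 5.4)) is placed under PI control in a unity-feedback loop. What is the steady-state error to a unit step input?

0

The PI controller's integrator makes the forward path type 1, so e_ss to a step is zero.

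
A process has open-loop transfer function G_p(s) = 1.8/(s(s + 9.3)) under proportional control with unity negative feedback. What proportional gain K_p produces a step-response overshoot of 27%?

From %OS = 100·exp(−πζ/√(1−ζ²)) = 27%, ζ = −ln(0.27)/√(π²+ln²(0.27)) = 0.3847.
Characteristic equation s² + 9.3s + 1.8K_p = 0 gives ζ = 9.3/(2√(1.8K_p)).
Setting ζ = 0.3847: √(1.8K_p) = 9.3/(2·0.3847) = 12.09, so K_p = 146.1/1.8 = 81.2.

K_p = 81.2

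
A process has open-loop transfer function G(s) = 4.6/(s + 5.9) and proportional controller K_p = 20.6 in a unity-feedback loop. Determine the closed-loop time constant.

τ = 0.00993 s

Closed-loop transfer function: T(s) = K_p·G(s)/(1 + K_p·G(s)) = 94.76/(s + 5.9 + 94.76) = 94.76/(s + 100.7).
Time constant τ = 1/100.7 = 0.00993 s.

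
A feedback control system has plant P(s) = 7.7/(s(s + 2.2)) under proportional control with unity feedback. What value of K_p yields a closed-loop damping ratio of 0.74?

Closed-loop characteristic equation: s² + 2.2s + K_p·7.7 = 0.
So ω_n = √(7.7K_p) and 2ζω_n = 2.2, giving ζ = 2.2/(2√(7.7K_p)).
Setting ζ = 0.74: √(7.7K_p) = 2.2/(2·0.74) = 1.486, so K_p = 2.21/7.7 = 0.287.

K_p = 0.287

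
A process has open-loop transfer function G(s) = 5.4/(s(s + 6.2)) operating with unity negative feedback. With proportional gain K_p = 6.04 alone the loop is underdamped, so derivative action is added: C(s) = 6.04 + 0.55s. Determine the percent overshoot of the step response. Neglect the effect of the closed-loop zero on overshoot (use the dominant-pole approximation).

Forward path: (6.04 + 0.55s)·5.4/(s(s+6.2)). The closed-loop characteristic equation is s² + (6.2 + 5.4·0.55)s + 5.4·6.04 = 0.
That is s² + 9.17s + 32.62 = 0, so ω_n = 5.711 rad/s and ζ = 9.17/(2·5.711) = 0.8028.
%OS = 100·exp(−πζ/√(1−ζ²)) = 1.45%.

1.45%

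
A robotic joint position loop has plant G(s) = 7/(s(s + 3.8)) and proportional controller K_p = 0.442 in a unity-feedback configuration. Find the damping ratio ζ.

ζ = 1.08

With unity feedback the closed-loop characteristic equation is s² + 3.8s + 0.442·7 = s² + 3.8s + 3.094 = 0.
So ω_n² = 3.094 ⇒ ω_n = 1.759 rad/s, and ζ = 3.8/(2ω_n) = 1.08.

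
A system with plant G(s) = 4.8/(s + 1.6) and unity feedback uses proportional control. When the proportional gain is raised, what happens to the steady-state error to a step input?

decrease

e_ss = 1/(1 + K_p·G(0)); a larger K_p raises the denominator, so e_ss decreases.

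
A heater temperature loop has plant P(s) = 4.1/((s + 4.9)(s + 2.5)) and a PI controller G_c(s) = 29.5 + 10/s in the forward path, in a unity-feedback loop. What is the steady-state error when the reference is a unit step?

The open loop G_c(s)P(s) has a pole at the origin (type 1), so the static position error constant is infinite and e_ss = 1/(1+∞) = 0.

0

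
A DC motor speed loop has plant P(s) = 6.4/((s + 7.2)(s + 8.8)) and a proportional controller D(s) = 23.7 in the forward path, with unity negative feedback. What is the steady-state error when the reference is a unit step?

0.295

The loop is type 0. Static position error constant K_pos = D(0)·P(0) = 23.7·0.101 = 2.394.
Steady-state error to a unit step: e_ss = 1/(1+K_pos) = 1/3.394 = 0.295.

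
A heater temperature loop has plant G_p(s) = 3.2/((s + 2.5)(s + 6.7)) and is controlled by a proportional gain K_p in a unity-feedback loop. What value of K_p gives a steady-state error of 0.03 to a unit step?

K_p = 169

Steady-state error for a unit step on this type-0 loop is 1/(1 + K_p·G_p(0)).
G_p(0) = 0.191. Require 1/(1 + K_p·0.191) = 0.03, so 1 + 0.191·K_p = 33.33.
K_p = (33.33 − 1)/0.191 = 169.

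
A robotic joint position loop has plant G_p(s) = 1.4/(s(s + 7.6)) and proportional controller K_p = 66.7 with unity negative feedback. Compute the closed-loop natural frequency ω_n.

With unity feedback the closed-loop characteristic equation is s² + 7.6s + 66.7·1.4 = s² + 7.6s + 93.38 = 0.
So ω_n² = 93.38 ⇒ ω_n = 9.663 rad/s, and ζ = 7.6/(2ω_n) = 0.393.

ω_n = 9.66 rad/s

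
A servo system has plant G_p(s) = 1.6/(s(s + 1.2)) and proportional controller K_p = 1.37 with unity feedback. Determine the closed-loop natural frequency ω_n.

ω_n = 1.48 rad/s

1 + K_p·G_p(s) = 0 gives s² + 1.2s + 2.192 = 0.
Matching s² + 2ζω_n s + ω_n²: ω_n = √2.192 = 1.481 rad/s and 2ζω_n = 1.2, so ζ = 1.2/(2·1.481) = 0.405.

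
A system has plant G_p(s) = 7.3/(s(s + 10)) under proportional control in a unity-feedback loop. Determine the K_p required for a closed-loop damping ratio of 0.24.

K_p = 59.5

Closed-loop characteristic equation: s² + 10s + K_p·7.3 = 0.
So ω_n = √(7.3K_p) and 2ζω_n = 10, giving ζ = 10/(2√(7.3K_p)).
Setting ζ = 0.24: √(7.3K_p) = 10/(2·0.24) = 20.83, so K_p = 434/7.3 = 59.5.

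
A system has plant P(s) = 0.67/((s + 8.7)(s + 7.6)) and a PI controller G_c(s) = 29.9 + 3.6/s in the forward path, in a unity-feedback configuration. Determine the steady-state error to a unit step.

The open loop G_c(s)P(s) has a pole at the origin (type 1), so the static position error constant is infinite and e_ss = 1/(1+∞) = 0.

0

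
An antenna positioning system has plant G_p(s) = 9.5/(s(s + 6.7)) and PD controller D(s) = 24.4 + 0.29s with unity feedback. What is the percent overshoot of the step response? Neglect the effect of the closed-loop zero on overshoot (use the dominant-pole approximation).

35.8%

Forward path: (24.4 + 0.29s)·9.5/(s(s+6.7)). The closed-loop characteristic equation is s² + (6.7 + 9.5·0.29)s + 9.5·24.4 = 0.
That is s² + 9.455s + 231.8 = 0, so ω_n = 15.22 rad/s and ζ = 9.455/(2·15.22) = 0.3105.
%OS = 100·exp(−πζ/√(1−ζ²)) = 35.8%.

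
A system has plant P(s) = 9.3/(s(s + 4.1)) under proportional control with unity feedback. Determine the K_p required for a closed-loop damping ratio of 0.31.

K_p = 4.7

Closed-loop characteristic equation: s² + 4.1s + K_p·9.3 = 0.
So ω_n = √(9.3K_p) and 2ζω_n = 4.1, giving ζ = 4.1/(2√(9.3K_p)).
Setting ζ = 0.31: √(9.3K_p) = 4.1/(2·0.31) = 6.613, so K_p = 43.73/9.3 = 4.7.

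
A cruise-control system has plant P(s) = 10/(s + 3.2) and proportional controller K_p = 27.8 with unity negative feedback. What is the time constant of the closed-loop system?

τ = 0.00356 s

Closed-loop transfer function: T(s) = K_p·P(s)/(1 + K_p·P(s)) = 278/(s + 3.2 + 278) = 278/(s + 281.2).
Time constant τ = 1/281.2 = 0.00356 s.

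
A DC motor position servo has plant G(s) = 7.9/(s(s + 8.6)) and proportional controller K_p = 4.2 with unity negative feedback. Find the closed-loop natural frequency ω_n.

ω_n = 5.76 rad/s

The closed-loop denominator is s(s+8.6) + 4.2·7.9 = s² + 8.6s + 33.18.
Matching s² + 2ζω_n s + ω_n²: ω_n = √33.18 = 5.76 rad/s and 2ζω_n = 8.6, so ζ = 8.6/(2·5.76) = 0.747.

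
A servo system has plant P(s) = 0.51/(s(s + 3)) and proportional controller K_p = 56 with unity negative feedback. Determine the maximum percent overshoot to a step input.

Closed-loop characteristic equation: s² + 3s + 28.56 = 0, so ω_n = 5.344 rad/s and ζ = 3/(2·5.344) = 0.2807.
%OS = 100·exp(−πζ/√(1−ζ²)) = 100·exp(−π·0.2807/√0.9212) = 39.9%.

39.9%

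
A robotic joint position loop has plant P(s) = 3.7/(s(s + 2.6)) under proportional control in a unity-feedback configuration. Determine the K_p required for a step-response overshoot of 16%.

K_p = 1.8

From %OS = 100·exp(−πζ/√(1−ζ²)) = 16%, ζ = −ln(0.16)/√(π²+ln²(0.16)) = 0.5039.
Characteristic equation s² + 2.6s + 3.7K_p = 0 gives ζ = 2.6/(2√(3.7K_p)).
Setting ζ = 0.5039: √(3.7K_p) = 2.6/(2·0.5039) = 2.58, so K_p = 6.657/3.7 = 1.8.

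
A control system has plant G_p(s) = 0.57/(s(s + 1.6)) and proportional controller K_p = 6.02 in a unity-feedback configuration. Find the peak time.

Closed-loop characteristic equation: s² + 1.6s + 3.431 = 0, so ω_n = 1.852 rad/s and ζ = 1.6/(2·1.852) = 0.4319.
Damped frequency ω_d = ω_n√(1−ζ²) = 1.671 rad/s, so peak time T_p = π/ω_d = 1.88 s.

T_p = 1.88 s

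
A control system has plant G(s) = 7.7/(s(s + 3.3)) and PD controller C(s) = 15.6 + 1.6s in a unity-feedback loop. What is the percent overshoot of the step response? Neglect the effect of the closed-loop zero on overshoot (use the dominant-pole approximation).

4.11%

Forward path: (15.6 + 1.6s)·7.7/(s(s+3.3)). The closed-loop characteristic equation is s² + (3.3 + 7.7·1.6)s + 7.7·15.6 = 0.
That is s² + 15.62s + 120.1 = 0, so ω_n = 10.96 rad/s and ζ = 15.62/(2·10.96) = 0.7126.
%OS = 100·exp(−πζ/√(1−ζ²)) = 4.11%.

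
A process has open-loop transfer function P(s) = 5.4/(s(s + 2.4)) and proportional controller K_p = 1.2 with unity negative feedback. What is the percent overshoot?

The closed-loop denominator s² + 2.4s + 6.48 gives ω_n = √6.48 = 2.546 and ζ = 2.4/(2ω_n) = 0.4714.
%OS = 100·exp(−πζ/√(1−ζ²)) = 100·exp(−π·0.4714/√0.7778) = 18.7%.

18.7%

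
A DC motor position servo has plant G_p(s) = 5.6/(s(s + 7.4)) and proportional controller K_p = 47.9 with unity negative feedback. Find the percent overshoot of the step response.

The closed-loop denominator s² + 7.4s + 268.2 gives ω_n = √268.2 = 16.38 and ζ = 7.4/(2ω_n) = 0.2259.
%OS = 100·exp(−πζ/√(1−ζ²)) = 100·exp(−π·0.2259/√0.949) = 48.3%.

48.3%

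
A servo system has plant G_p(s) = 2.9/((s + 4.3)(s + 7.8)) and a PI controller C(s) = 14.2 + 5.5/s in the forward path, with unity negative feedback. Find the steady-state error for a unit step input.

The open loop C(s)G_p(s) has a pole at the origin (type 1), so the static position error constant is infinite and e_ss = 1/(1+∞) = 0.

0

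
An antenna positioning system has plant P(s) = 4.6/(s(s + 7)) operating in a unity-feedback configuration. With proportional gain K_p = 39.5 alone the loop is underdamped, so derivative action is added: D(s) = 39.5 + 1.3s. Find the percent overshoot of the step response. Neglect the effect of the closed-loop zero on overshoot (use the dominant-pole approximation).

17.8%

Forward path: (39.5 + 1.3s)·4.6/(s(s+7)). The closed-loop characteristic equation is s² + (7 + 4.6·1.3)s + 4.6·39.5 = 0.
That is s² + 12.98s + 181.7 = 0, so ω_n = 13.48 rad/s and ζ = 12.98/(2·13.48) = 0.4815.
%OS = 100·exp(−πζ/√(1−ζ²)) = 17.8%.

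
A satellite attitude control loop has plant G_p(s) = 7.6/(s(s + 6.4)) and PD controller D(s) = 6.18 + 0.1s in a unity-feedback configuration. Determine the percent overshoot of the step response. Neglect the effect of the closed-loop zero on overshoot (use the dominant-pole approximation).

Forward path: (6.18 + 0.1s)·7.6/(s(s+6.4)). The closed-loop characteristic equation is s² + (6.4 + 7.6·0.1)s + 7.6·6.18 = 0.
That is s² + 7.16s + 46.97 = 0, so ω_n = 6.853 rad/s and ζ = 7.16/(2·6.853) = 0.5224.
%OS = 100·exp(−πζ/√(1−ζ²)) = 14.6%.

14.6%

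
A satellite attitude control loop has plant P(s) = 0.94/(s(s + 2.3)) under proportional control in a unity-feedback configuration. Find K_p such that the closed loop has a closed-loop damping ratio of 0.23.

K_p = 26.6

Closed-loop characteristic equation: s² + 2.3s + K_p·0.94 = 0.
So ω_n = √(0.94K_p) and 2ζω_n = 2.3, giving ζ = 2.3/(2√(0.94K_p)).
Setting ζ = 0.23: √(0.94K_p) = 2.3/(2·0.23) = 5, so K_p = 25/0.94 = 26.6.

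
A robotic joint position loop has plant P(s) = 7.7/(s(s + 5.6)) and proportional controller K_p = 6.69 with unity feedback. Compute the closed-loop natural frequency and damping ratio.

ω_n = 7.18 rad/s, ζ = 0.39

The closed-loop denominator is s(s+5.6) + 6.69·7.7 = s² + 5.6s + 51.51.
Matching s² + 2ζω_n s + ω_n²: ω_n = √51.51 = 7.177 rad/s and 2ζω_n = 5.6, so ζ = 5.6/(2·7.177) = 0.39.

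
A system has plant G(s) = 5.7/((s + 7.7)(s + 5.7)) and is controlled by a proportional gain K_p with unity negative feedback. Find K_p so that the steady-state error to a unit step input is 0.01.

The loop is type 0, so e_ss(step) = 1/(1 + K_pos) with K_pos = K_p·G(0).
G(0) = 0.1299. Require 1/(1 + K_p·0.1299) = 0.01, so 1 + 0.1299·K_p = 100.
K_p = (100 − 1)/0.1299 = 762.

K_p = 762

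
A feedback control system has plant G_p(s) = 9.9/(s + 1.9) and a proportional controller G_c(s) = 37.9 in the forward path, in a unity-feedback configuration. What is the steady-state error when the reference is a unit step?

The loop is type 0. Static position error constant K_pos = G_c(0)·G_p(0) = 37.9·5.211 = 197.5.
Steady-state error to a unit step: e_ss = 1/(1+K_pos) = 1/198.5 = 0.00504.

0.00504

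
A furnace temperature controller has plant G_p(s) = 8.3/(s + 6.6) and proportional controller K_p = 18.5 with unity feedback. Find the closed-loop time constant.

Closed-loop transfer function: T(s) = K_p·G_p(s)/(1 + K_p·G_p(s)) = 153.6/(s + 6.6 + 153.6) = 153.6/(s + 160.2).
Time constant τ = 1/160.2 = 0.00624 s.

τ = 0.00624 s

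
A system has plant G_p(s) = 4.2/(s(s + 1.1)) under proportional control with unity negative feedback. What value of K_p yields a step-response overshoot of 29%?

K_p = 0.536

From %OS = 100·exp(−πζ/√(1−ζ²)) = 29%, ζ = −ln(0.29)/√(π²+ln²(0.29)) = 0.3666.
Characteristic equation s² + 1.1s + 4.2K_p = 0 gives ζ = 1.1/(2√(4.2K_p)).
Setting ζ = 0.3666: √(4.2K_p) = 1.1/(2·0.3666) = 1.5, so K_p = 2.251/4.2 = 0.536.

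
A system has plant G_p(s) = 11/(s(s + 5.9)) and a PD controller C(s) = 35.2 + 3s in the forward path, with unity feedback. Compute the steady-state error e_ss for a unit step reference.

0

The open loop C(s)G_p(s) has a pole at the origin (type 1), so the static position error constant is infinite and e_ss = 1/(1+∞) = 0.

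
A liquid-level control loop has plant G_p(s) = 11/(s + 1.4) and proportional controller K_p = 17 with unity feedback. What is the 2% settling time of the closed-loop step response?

Closed-loop transfer function: T(s) = K_p·G_p(s)/(1 + K_p·G_p(s)) = 187/(s + 1.4 + 187) = 187/(s + 188.4).
Time constant τ = 1/188.4 = 0.005308 s, so the 2% settling time is about 4τ = 0.0212 s.

T_s ≈ 0.0212 s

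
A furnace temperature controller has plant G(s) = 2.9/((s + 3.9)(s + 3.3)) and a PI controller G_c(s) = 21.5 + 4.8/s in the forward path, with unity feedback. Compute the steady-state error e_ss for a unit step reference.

The open loop G_c(s)G(s) has a pole at the origin (type 1), so the static position error constant is infinite and e_ss = 1/(1+∞) = 0.

0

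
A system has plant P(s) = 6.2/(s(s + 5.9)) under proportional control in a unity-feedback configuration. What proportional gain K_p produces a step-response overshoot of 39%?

From %OS = 100·exp(−πζ/√(1−ζ²)) = 39%, ζ = −ln(0.39)/√(π²+ln²(0.39)) = 0.2871.
Characteristic equation s² + 5.9s + 6.2K_p = 0 gives ζ = 5.9/(2√(6.2K_p)).
Setting ζ = 0.2871: √(6.2K_p) = 5.9/(2·0.2871) = 10.27, so K_p = 105.6/6.2 = 17.

K_p = 17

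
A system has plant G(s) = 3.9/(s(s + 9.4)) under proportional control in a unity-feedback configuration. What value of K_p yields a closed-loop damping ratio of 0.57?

Closed-loop characteristic equation: s² + 9.4s + K_p·3.9 = 0.
So ω_n = √(3.9K_p) and 2ζω_n = 9.4, giving ζ = 9.4/(2√(3.9K_p)).
Setting ζ = 0.57: √(3.9K_p) = 9.4/(2·0.57) = 8.246, so K_p = 67.99/3.9 = 17.4.

K_p = 17.4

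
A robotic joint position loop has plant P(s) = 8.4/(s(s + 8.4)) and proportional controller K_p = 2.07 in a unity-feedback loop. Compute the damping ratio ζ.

With unity feedback the closed-loop characteristic equation is s² + 8.4s + 2.07·8.4 = s² + 8.4s + 17.39 = 0.
So ω_n² = 17.39 ⇒ ω_n = 4.17 rad/s, and ζ = 8.4/(2ω_n) = 1.01.

ζ = 1.01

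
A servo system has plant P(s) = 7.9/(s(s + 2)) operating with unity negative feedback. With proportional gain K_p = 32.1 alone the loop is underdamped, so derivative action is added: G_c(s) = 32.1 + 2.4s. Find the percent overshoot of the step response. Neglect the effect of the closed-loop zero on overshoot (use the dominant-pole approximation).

6.42%

Forward path: (32.1 + 2.4s)·7.9/(s(s+2)). The closed-loop characteristic equation is s² + (2 + 7.9·2.4)s + 7.9·32.1 = 0.
That is s² + 20.96s + 253.6 = 0, so ω_n = 15.92 rad/s and ζ = 20.96/(2·15.92) = 0.6581.
%OS = 100·exp(−πζ/√(1−ζ²)) = 6.42%.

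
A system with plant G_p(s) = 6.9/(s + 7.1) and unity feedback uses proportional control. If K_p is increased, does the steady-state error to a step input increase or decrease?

The position error constant K_pos = K_p·G_p(0) grows with K_p, and e_ss = 1/(1+K_pos) falls.

decrease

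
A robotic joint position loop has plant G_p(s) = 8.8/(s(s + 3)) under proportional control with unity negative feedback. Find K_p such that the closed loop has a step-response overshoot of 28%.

From %OS = 100·exp(−πζ/√(1−ζ²)) = 28%, ζ = −ln(0.28)/√(π²+ln²(0.28)) = 0.3755.
Characteristic equation s² + 3s + 8.8K_p = 0 gives ζ = 3/(2√(8.8K_p)).
Setting ζ = 0.3755: √(8.8K_p) = 3/(2·0.3755) = 3.994, so K_p = 15.95/8.8 = 1.81.

K_p = 1.81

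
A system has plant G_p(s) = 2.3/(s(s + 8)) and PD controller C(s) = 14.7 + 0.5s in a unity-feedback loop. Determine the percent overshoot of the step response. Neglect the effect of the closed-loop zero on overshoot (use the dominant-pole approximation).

Forward path: (14.7 + 0.5s)·2.3/(s(s+8)). The closed-loop characteristic equation is s² + (8 + 2.3·0.5)s + 2.3·14.7 = 0.
That is s² + 9.15s + 33.81 = 0, so ω_n = 5.815 rad/s and ζ = 9.15/(2·5.815) = 0.7868.
%OS = 100·exp(−πζ/√(1−ζ²)) = 1.82%.

1.82%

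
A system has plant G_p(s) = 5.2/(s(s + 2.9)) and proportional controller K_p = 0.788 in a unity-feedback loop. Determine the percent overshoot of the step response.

3.98%

The closed-loop denominator s² + 2.9s + 4.098 gives ω_n = √4.098 = 2.024 and ζ = 2.9/(2ω_n) = 0.7163.
%OS = 100·exp(−πζ/√(1−ζ²)) = 100·exp(−π·0.7163/√0.4869) = 3.98%.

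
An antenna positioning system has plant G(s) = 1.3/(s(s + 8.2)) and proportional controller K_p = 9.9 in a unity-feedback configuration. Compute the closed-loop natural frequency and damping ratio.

ω_n = 3.59 rad/s, ζ = 1.14

The closed-loop denominator is s(s+8.2) + 9.9·1.3 = s² + 8.2s + 12.87.
Matching s² + 2ζω_n s + ω_n²: ω_n = √12.87 = 3.587 rad/s and 2ζω_n = 8.2, so ζ = 8.2/(2·3.587) = 1.14.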